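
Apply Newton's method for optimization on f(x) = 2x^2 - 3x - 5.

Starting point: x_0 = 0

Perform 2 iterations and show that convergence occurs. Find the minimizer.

f(x) = 2x^2 - 3x - 5, f'(x) = 4x + (-3), f''(x) = 4
Step 1: f'(0) = -3, x_1 = 0 - -3/4 = 3/4
Step 2: f'(3/4) = 0, x_2 = 3/4 (converged)
Newton's method converges in 1 step for quadratics.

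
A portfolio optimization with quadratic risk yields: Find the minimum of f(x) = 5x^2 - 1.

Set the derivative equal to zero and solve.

f(x) = 5x^2 - 1
f'(x) = 10x + (0) = 0
x = 0/10 = 0
f(0) = -1
Since f''(x) = 10 > 0, this is a minimum.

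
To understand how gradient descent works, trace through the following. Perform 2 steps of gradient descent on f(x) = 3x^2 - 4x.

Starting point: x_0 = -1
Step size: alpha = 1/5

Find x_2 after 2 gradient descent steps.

f(x) = 3x^2 - 4x, f'(x) = 6x + (-4)
Step 1: f'(-1) = -10, x_1 = -1 - 1/5 * -10 = 1
Step 2: f'(1) = 2, x_2 = 1 - 1/5 * 2 = 3/5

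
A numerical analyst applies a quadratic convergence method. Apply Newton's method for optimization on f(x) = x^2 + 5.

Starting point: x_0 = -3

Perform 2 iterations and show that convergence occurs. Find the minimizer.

f(x) = x^2 + 5, f'(x) = 2x + (0), f''(x) = 2
Step 1: f'(-3) = -6, x_1 = -3 - -6/2 = 0
Step 2: f'(0) = 0, x_2 = 0 (converged)
Newton's method converges in 1 step for quadratics.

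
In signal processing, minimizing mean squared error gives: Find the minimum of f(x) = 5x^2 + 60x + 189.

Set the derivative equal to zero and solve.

f(x) = 5x^2 + 60x + 189
f'(x) = 10x + (60) = 0
x = -60/10 = -6
f(-6) = 9
Since f''(x) = 10 > 0, this is a minimum.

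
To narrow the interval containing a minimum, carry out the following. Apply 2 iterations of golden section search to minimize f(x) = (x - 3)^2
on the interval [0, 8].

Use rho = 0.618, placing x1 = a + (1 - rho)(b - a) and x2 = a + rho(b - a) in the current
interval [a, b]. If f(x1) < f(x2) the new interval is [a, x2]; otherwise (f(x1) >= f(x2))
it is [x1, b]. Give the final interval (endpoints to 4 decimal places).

Golden section search for min of f(x) = (x - 3)^2 on [0, 8].
Each step: x1 = a + (1 - rho)(b - a), x2 = a + rho(b - a); if f(x1) < f(x2) keep [a, x2], otherwise keep [x1, b].
Step 1: [0.0000, 8.0000], x1=3.0560 (f=0.0031), x2=4.9440 (f=3.7791); f(x1) < f(x2) => keep [0.0000, 4.9440]
Step 2: [0.0000, 4.9440], x1=1.8886 (f=1.2352), x2=3.0554 (f=0.0031); f(x1) > f(x2) => keep [1.8886, 4.9440]
Final interval: [1.8886, 4.9440]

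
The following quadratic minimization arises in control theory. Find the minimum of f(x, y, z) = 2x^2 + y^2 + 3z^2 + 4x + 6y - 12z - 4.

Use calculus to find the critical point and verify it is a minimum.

f(x,y,z) = 2x^2 + y^2 + 3z^2 + 4x + 6y - 12z - 4
df/dx = 4x + (4) = 0 => x = -1
df/dy = 2y + (6) = 0 => y = -3
df/dz = 6z + (-12) = 0 => z = 2
f(-1,-3,2) = 2*(-1)^2 + 1*(-3)^2 + 3*(2)^2 + 4*(-1) + 6*(-3) + -12*(2) + -4 = -27
Hessian is diagonal with entries 4, 2, 6 > 0, confirmed minimum.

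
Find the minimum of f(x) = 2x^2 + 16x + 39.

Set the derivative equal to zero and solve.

f(x) = 2x^2 + 16x + 39
f'(x) = 4x + (16) = 0
x = -16/4 = -4
f(-4) = 7
Since f''(x) = 4 > 0, this is a minimum.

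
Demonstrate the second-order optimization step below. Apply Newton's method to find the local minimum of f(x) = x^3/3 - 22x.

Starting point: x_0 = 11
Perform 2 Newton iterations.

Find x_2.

f(x) = x^3/3 - 22x
f'(x) = x^2 - 22, f''(x) = 2x
Newton update: x_{n+1} = x_n - (x_n^2 - 22)/(2*x_n)
Step 1: x_0 = 11, f'=99, f''=22, x_1 = 13/2
Step 2: x_1 = 13/2, f'=81/4, f''=13, x_2 = 257/52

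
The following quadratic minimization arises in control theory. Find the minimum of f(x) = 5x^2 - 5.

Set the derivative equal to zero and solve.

f(x) = 5x^2 - 5
f'(x) = 10x + (0) = 0
x = 0/10 = 0
f(0) = -5
Since f''(x) = 10 > 0, this is a minimum.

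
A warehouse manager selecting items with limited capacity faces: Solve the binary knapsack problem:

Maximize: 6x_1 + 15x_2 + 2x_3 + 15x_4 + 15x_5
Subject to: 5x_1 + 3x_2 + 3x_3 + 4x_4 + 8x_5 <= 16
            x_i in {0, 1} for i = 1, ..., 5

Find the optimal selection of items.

Items: item 1 (v=6, w=5), item 2 (v=15, w=3), item 3 (v=2, w=3), item 4 (v=15, w=4), item 5 (v=15, w=8)
Capacity: 16
Checking all 32 subsets (w = total weight, v = total value):
  {}: w = 0, v = 0
  {1}: w = 5, v = 6
  {2}: w = 3, v = 15
  {3}: w = 3, v = 2
  {4}: w = 4, v = 15
  {5}: w = 8, v = 15
  {1, 2}: w = 8, v = 21
  {1, 3}: w = 8, v = 8
  {1, 4}: w = 9, v = 21
  {1, 5}: w = 13, v = 21
  {2, 3}: w = 6, v = 17
  {2, 4}: w = 7, v = 30
  {2, 5}: w = 11, v = 30
  {3, 4}: w = 7, v = 17
  {3, 5}: w = 11, v = 17
  {4, 5}: w = 12, v = 30
  {1, 2, 3}: w = 11, v = 23
  {1, 2, 4}: w = 12, v = 36
  {1, 2, 5}: w = 16, v = 36
  {1, 3, 4}: w = 12, v = 23
  {1, 3, 5}: w = 16, v = 23
  {1, 4, 5}: w = 17 > 16, infeasible
  {2, 3, 4}: w = 10, v = 32
  {2, 3, 5}: w = 14, v = 32
  {2, 4, 5}: w = 15, v = 45
  {3, 4, 5}: w = 15, v = 32
  {1, 2, 3, 4}: w = 15, v = 38
  {1, 2, 3, 5}: w = 19 > 16, infeasible
  {1, 2, 4, 5}: w = 20 > 16, infeasible
  {1, 3, 4, 5}: w = 20 > 16, infeasible
  {2, 3, 4, 5}: w = 18 > 16, infeasible
  {1, 2, 3, 4, 5}: w = 23 > 16, infeasible
Best feasible subset: items [2, 4, 5]
Total weight: 15 <= 16, total value: 45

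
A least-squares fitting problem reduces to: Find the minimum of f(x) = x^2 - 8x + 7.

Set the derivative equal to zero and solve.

f(x) = x^2 - 8x + 7
f'(x) = 2x + (-8) = 0
x = 8/2 = 4
f(4) = -9
Since f''(x) = 2 > 0, this is a minimum.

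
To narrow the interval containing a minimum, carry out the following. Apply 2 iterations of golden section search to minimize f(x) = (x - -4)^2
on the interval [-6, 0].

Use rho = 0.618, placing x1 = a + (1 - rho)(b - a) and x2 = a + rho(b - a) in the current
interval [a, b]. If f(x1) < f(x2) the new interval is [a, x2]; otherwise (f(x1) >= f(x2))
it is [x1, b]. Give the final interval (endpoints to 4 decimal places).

Golden section search for min of f(x) = (x - -4)^2 on [-6, 0].
Each step: x1 = a + (1 - rho)(b - a), x2 = a + rho(b - a); if f(x1) < f(x2) keep [a, x2], otherwise keep [x1, b].
Step 1: [-6.0000, 0.0000], x1=-3.7080 (f=0.0853), x2=-2.2920 (f=2.9173); f(x1) < f(x2) => keep [-6.0000, -2.2920]
Step 2: [-6.0000, -2.2920], x1=-4.5835 (f=0.3405), x2=-3.7085 (f=0.0850); f(x1) > f(x2) => keep [-4.5835, -2.2920]
Final interval: [-4.5835, -2.2920]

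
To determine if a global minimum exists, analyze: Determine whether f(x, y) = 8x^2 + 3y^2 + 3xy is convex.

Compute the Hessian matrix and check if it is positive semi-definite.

f(x,y) = 8x^2 + 3y^2 + 3xy
Hessian H = [[16, 3], [3, 6]]
trace(H) = 22, det(H) = 87
Eigenvalues: (22 +/- sqrt(136)) / 2 = 16.83, 5.169
Since both eigenvalues > 0, f is convex.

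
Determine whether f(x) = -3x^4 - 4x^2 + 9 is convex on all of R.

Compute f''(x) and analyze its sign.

f(x) = -3x^4 - 4x^2 + 9
f'(x) = -12x^3 + -8x
f''(x) = -36x^2 + -8
f''(x) = -36x^2 + -8 <= -8 < 0 for all x
Therefore, f is concave on R.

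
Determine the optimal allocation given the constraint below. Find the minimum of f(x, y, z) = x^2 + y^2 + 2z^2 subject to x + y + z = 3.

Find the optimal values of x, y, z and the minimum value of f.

Using Lagrange multipliers on f = x^2 + y^2 + 2z^2 with constraint x + y + z = 3:
Conditions: 2*1*x = lambda, 2*1*y = lambda, 2*2*z = lambda
So x = lambda/2, y = lambda/2, z = lambda/4
Substituting into constraint: lambda * (5/4) = 3
lambda = 12/5
x = 6/5, y = 6/5, z = 3/5
Minimum value = 18/5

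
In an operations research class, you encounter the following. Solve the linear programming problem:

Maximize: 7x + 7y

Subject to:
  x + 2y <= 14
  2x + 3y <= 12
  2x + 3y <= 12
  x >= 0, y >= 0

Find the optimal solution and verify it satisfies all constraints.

Feasible vertices: (0, 0), (0, 4), (6, 0)
Objective 7x + 7y at each vertex:
  (0, 0): 0
  (0, 4): 28
  (6, 0): 42
Maximum is 42 at (6, 0).
Verify constraints at (x, y) = (6, 0):
  1*6 + 2*0 = 6 <= 14
  2*6 + 3*0 = 12 <= 12 (active)
  2*6 + 3*0 = 12 <= 12 (active)
  x = 6 >= 0, y = 0 >= 0. All constraints satisfied.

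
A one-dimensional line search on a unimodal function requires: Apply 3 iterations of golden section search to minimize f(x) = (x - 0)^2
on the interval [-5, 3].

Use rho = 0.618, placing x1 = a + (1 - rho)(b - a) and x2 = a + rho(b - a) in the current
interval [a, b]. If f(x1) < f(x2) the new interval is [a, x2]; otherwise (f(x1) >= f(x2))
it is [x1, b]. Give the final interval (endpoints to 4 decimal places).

Golden section search for min of f(x) = (x - 0)^2 on [-5, 3].
Each step: x1 = a + (1 - rho)(b - a), x2 = a + rho(b - a); if f(x1) < f(x2) keep [a, x2], otherwise keep [x1, b].
Step 1: [-5.0000, 3.0000], x1=-1.9440 (f=3.7791), x2=-0.0560 (f=0.0031); f(x1) > f(x2) => keep [-1.9440, 3.0000]
Step 2: [-1.9440, 3.0000], x1=-0.0554 (f=0.0031), x2=1.1114 (f=1.2352); f(x1) < f(x2) => keep [-1.9440, 1.1114]
Step 3: [-1.9440, 1.1114], x1=-0.7768 (f=0.6035), x2=-0.0558 (f=0.0031); f(x1) > f(x2) => keep [-0.7768, 1.1114]
Final interval: [-0.7768, 1.1114]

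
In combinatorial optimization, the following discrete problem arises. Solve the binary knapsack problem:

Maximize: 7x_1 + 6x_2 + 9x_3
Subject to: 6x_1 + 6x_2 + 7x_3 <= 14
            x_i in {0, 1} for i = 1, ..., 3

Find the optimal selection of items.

Items: item 1 (v=7, w=6), item 2 (v=6, w=6), item 3 (v=9, w=7)
Capacity: 14
Checking all 8 subsets (w = total weight, v = total value):
  {}: w = 0, v = 0
  {1}: w = 6, v = 7
  {2}: w = 6, v = 6
  {3}: w = 7, v = 9
  {1, 2}: w = 12, v = 13
  {1, 3}: w = 13, v = 16
  {2, 3}: w = 13, v = 15
  {1, 2, 3}: w = 19 > 14, infeasible
Best feasible subset: items [1, 3]
Total weight: 13 <= 14, total value: 16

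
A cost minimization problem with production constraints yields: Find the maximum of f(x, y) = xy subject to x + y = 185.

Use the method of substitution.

Substitute y = 185 - x into f(x,y) = xy:
g(x) = x(185 - x) = 185x - x^2
g'(x) = 185 - 2x = 0  =>  x = 185/2
y = 185 - 185/2 = 185/2
Maximum value = (185/2) * (185/2) = 34225/4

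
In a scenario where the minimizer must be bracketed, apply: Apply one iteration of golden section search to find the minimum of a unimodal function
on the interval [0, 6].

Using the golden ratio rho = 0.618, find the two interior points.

Golden section search on [0, 6].
Golden ratio rho = 0.618 (approx).
Interior points:
  x_1 = 0 + (1-0.618)*6 = 2.2920
  x_2 = 0 + 0.618*6 = 3.7080
Compare f(x_1) and f(x_2) to determine which subinterval to keep.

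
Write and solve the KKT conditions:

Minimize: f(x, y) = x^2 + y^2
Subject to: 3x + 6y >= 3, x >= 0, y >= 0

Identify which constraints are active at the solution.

KKT conditions for min x^2 + y^2 s.t. 3x + 6y >= 3, x >= 0, y >= 0:
Stationarity: 2x = mu*3 + mu_x, 2y = mu*6 + mu_y, with mu, mu_x, mu_y >= 0
Complementary slackness: mu*(3x + 6y - 3) = 0, mu_x*x = 0, mu_y*y = 0
(0, 0) is infeasible (3*0 + 6*0 < 3), so if mu = 0 stationarity would force x = mu_x/2 >= 0, y = mu_y/2 >= 0 with mu_x*x = mu_y*y = 0, i.e. x = y = 0: contradiction. Hence mu > 0 and 3x + 6y = 3 is active.
Try x > 0, y > 0 (so mu_x = mu_y = 0): x = 3*mu/2, y = 6*mu/2
Substitute: 3*(3*mu/2) + 6*(6*mu/2) = 3
  mu*45/2 = 3 => mu = 2/15
x* = 1/5 > 0, y* = 2/5 > 0, consistent with mu_x = mu_y = 0.
f is convex and the constraints are linear, so this KKT point is the global minimum.
f* = 1/5
Active constraints: 3x + 6y >= 3 (holds with equality, mu = 2/15 > 0); x >= 0 and y >= 0 are inactive (mu_x = mu_y = 0).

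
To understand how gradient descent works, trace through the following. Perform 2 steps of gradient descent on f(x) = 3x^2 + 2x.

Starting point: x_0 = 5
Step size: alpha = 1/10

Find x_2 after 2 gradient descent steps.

f(x) = 3x^2 + 2x, f'(x) = 6x + (2)
Step 1: f'(5) = 32, x_1 = 5 - 1/10 * 32 = 9/5
Step 2: f'(9/5) = 64/5, x_2 = 9/5 - 1/10 * 64/5 = 13/25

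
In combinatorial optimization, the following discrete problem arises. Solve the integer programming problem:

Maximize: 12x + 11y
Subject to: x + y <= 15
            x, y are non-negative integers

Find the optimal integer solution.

Objective: 12x + 11y, constraint: x + y <= 15
Coefficient of x is 12 >= coefficient of y is 11, so allocate the entire budget to x.
Optimal: x = 15, y = 0, value = 180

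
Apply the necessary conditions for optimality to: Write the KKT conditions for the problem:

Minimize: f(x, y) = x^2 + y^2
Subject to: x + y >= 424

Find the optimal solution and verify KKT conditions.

KKT conditions for min x^2 + y^2 s.t. x + y >= 424:
Stationarity: 2x = mu, 2y = mu
So x = y = mu/2.
Complementary slackness: mu*(x + y - 424) = 0
Primal feasibility: x + y >= 424; dual feasibility: mu >= 0
If mu = 0 then x = y = 0, but 0 + 0 < 424 is infeasible, so the constraint is active.
Constraint active: x + y = 2*(mu/2) = 424 => mu = 424
x = y = 212, f = 89888
Verify: stationarity 2*212 = 424 = mu; primal 212 + 212 = 424 >= 424; dual mu = 424 >= 0; complementary slackness 424*(424 - 424) = 0. All KKT conditions hold.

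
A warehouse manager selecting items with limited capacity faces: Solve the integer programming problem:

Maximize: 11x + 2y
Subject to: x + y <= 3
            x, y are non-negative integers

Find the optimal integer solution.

Objective: 11x + 2y, constraint: x + y <= 3
Coefficient of x is 11 >= coefficient of y is 2, so allocate the entire budget to x.
Optimal: x = 3, y = 0, value = 33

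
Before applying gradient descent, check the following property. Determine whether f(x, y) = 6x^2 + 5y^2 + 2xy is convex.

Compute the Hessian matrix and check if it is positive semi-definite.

f(x,y) = 6x^2 + 5y^2 + 2xy
Hessian H = [[12, 2], [2, 10]]
trace(H) = 22, det(H) = 116
Eigenvalues: (22 +/- sqrt(20)) / 2 = 13.24, 8.764
Since both eigenvalues > 0, f is convex.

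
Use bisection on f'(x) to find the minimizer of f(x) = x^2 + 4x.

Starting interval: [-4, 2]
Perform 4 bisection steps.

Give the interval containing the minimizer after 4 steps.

Finding critical point of f(x) = x^2 + 4x using bisection on f'(x) = 2x + 4.
f'(x) = 0 when x = -2.
Starting interval: [-4, 2]
Step 1: mid = -1, f'(mid) = 2, new interval = [-4, -1]
Step 2: mid = -5/2, f'(mid) = -1, new interval = [-5/2, -1]
Step 3: mid = -7/4, f'(mid) = 1/2, new interval = [-5/2, -7/4]
Step 4: mid = -17/8, f'(mid) = -1/4, new interval = [-17/8, -7/4]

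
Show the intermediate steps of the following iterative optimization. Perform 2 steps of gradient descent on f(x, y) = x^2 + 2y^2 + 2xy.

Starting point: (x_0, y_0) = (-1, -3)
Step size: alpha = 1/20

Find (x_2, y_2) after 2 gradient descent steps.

f(x,y) = x^2 + 2y^2 + 2xy
grad_x = 2x + 2y, grad_y = 4y + 2x
Step 1: grad = (-8, -14), (-3/5, -23/10)
Step 2: grad = (-29/5, -52/5), (-31/100, -89/50)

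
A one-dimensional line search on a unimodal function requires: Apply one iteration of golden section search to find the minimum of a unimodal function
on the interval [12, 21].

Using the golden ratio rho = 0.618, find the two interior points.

Golden section search on [12, 21].
Golden ratio rho = 0.618 (approx).
Interior points:
  x_1 = 12 + (1-0.618)*9 = 15.4380
  x_2 = 12 + 0.618*9 = 17.5620
Compare f(x_1) and f(x_2) to determine which subinterval to keep.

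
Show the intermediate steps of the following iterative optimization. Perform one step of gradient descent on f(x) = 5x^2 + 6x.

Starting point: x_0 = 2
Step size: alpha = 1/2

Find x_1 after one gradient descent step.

f(x) = 5x^2 + 6x
f'(x) = 10x + 6
f'(2) = 10*2 + (6) = 26
x_1 = x_0 - alpha * f'(x_0) = 2 - 1/2 * 26 = -11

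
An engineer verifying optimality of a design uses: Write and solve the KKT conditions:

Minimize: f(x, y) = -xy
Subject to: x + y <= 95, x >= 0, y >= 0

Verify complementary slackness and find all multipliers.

Problem: min -xy s.t. x + y <= 95 (multiplier lambda), x >= 0 (mu_x), y >= 0 (mu_y)
KKT stationarity: -y + lambda - mu_x = 0, -x + lambda - mu_y = 0, with lambda, mu_x, mu_y >= 0
Complementary slackness: lambda*(x + y - 95) = 0, mu_x*x = 0, mu_y*y = 0
If lambda = 0: y = -mu_x <= 0 and x = -mu_y <= 0 force x = y = 0 with f = 0; but x = y = 95/2 is feasible with f = -9025/4 < 0, so this is not the minimum. Hence lambda > 0 and x + y = 95.
Try x > 0, y > 0 (so mu_x = mu_y = 0): y = lambda, x = lambda => x = y = lambda
x + y = 95 => 2*lambda = 95 => lambda = 95/2
x* = y* = 95/2 > 0, consistent with mu_x = mu_y = 0.
(Any feasible point with x = 0 or y = 0 has f = 0 > -9025/4, so the minimum is not on those boundaries.)
min(-xy) = -9025/4 (i.e. max xy = 9025/4)
Multipliers: lambda = 95/2, mu_x = 0, mu_y = 0
Complementary slackness: lambda*(x + y - 95) = 95/2*(95/2 + 95/2 - 95) = 0, mu_x*x = 0*95/2 = 0, mu_y*y = 0*95/2 = 0. Satisfied.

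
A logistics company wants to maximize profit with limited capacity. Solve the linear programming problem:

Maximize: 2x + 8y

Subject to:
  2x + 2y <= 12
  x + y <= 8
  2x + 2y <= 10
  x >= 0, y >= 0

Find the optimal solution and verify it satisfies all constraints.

Feasible vertices: (0, 0), (0, 5), (5, 0)
Objective 2x + 8y at each vertex:
  (0, 0): 0
  (0, 5): 40
  (5, 0): 10
Maximum is 40 at (0, 5).
Verify constraints at (x, y) = (0, 5):
  2*0 + 2*5 = 10 <= 12
  1*0 + 1*5 = 5 <= 8
  2*0 + 2*5 = 10 <= 10 (active)
  x = 0 >= 0, y = 5 >= 0. All constraints satisfied.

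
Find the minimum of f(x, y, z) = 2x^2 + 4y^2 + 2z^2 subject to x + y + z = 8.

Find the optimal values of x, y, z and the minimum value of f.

Using Lagrange multipliers on f = 2x^2 + 4y^2 + 2z^2 with constraint x + y + z = 8:
Conditions: 2*2*x = lambda, 2*4*y = lambda, 2*2*z = lambda
So x = lambda/4, y = lambda/8, z = lambda/4
Substituting into constraint: lambda * (5/8) = 8
lambda = 64/5
x = 16/5, y = 8/5, z = 16/5
Minimum value = 256/5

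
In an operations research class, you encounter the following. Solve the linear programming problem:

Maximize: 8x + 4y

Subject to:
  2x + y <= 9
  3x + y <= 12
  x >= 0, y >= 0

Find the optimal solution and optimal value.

Feasible vertices: (0, 0), (0, 9), (3, 3), (4, 0)
Objective 8x + 4y at each:
  (0, 0): 0
  (0, 9): 36
  (3, 3): 36
  (4, 0): 32
Maximum is 36 at (0, 9).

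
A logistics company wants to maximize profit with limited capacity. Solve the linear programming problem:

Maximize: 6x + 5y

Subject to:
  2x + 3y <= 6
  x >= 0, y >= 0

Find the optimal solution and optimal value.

The feasible region has vertices at [(0, 0), (3, 0), (0, 2)].
Checking objective 6x + 5y at each vertex:
  (0, 0): 6*0 + 5*0 = 0
  (3, 0): 6*3 + 5*0 = 18
  (0, 2): 6*0 + 5*2 = 10
Maximum is 18 at (3, 0).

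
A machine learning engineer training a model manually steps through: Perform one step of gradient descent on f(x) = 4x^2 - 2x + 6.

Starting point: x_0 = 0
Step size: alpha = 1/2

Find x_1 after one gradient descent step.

f(x) = 4x^2 - 2x + 6
f'(x) = 8x - 2
f'(0) = 8*0 + (-2) = -2
x_1 = x_0 - alpha * f'(x_0) = 0 - 1/2 * -2 = 1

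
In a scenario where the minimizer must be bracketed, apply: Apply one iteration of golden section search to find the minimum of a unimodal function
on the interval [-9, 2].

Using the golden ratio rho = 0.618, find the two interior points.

Golden section search on [-9, 2].
Golden ratio rho = 0.618 (approx).
Interior points:
  x_1 = -9 + (1-0.618)*11 = -4.7980
  x_2 = -9 + 0.618*11 = -2.2020
Compare f(x_1) and f(x_2) to determine which subinterval to keep.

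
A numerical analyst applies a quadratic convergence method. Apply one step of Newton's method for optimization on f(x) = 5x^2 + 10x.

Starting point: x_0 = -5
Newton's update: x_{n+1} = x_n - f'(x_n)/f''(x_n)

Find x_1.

f(x) = 5x^2 + 10x
f'(x) = 10x + (10), f''(x) = 10
Newton step: x_1 = x_0 - f'(x_0)/f''(x_0)
f'(-5) = -40
x_1 = -5 - -40/10 = -1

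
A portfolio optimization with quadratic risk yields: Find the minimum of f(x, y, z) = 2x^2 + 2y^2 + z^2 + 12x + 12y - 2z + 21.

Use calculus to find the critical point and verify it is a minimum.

f(x,y,z) = 2x^2 + 2y^2 + z^2 + 12x + 12y - 2z + 21
df/dx = 4x + (12) = 0 => x = -3
df/dy = 4y + (12) = 0 => y = -3
df/dz = 2z + (-2) = 0 => z = 1
f(-3,-3,1) = 2*(-3)^2 + 2*(-3)^2 + 1*(1)^2 + 12*(-3) + 12*(-3) + -2*(1) + 21 = -16
Hessian is diagonal with entries 4, 4, 2 > 0, confirmed minimum.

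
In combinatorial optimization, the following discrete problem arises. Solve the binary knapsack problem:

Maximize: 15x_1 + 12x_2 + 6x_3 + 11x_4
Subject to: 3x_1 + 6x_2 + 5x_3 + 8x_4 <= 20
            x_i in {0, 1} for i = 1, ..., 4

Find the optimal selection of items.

Items: item 1 (v=15, w=3), item 2 (v=12, w=6), item 3 (v=6, w=5), item 4 (v=11, w=8)
Capacity: 20
Checking all 16 subsets (w = total weight, v = total value):
  {}: w = 0, v = 0
  {1}: w = 3, v = 15
  {2}: w = 6, v = 12
  {3}: w = 5, v = 6
  {4}: w = 8, v = 11
  {1, 2}: w = 9, v = 27
  {1, 3}: w = 8, v = 21
  {1, 4}: w = 11, v = 26
  {2, 3}: w = 11, v = 18
  {2, 4}: w = 14, v = 23
  {3, 4}: w = 13, v = 17
  {1, 2, 3}: w = 14, v = 33
  {1, 2, 4}: w = 17, v = 38
  {1, 3, 4}: w = 16, v = 32
  {2, 3, 4}: w = 19, v = 29
  {1, 2, 3, 4}: w = 22 > 20, infeasible
Best feasible subset: items [1, 2, 4]
Total weight: 17 <= 20, total value: 38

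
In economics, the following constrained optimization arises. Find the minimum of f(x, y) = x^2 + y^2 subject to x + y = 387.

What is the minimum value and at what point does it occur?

Substitute y = 387 - x into f(x,y) = x^2 + y^2:
g(x) = x^2 + (387 - x)^2 = 2x^2 - 774x + 149769
g'(x) = 4x - 774 = 0  =>  x = 387/2
y = 387 - 387/2 = 387/2
Minimum value = (387/2)^2 + (387/2)^2 = 149769/2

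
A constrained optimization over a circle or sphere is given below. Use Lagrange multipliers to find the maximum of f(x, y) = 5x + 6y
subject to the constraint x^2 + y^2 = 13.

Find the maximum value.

Set up Lagrange conditions: grad f = lambda * grad g
  5 = 2*lambda*x
  6 = 2*lambda*y
From these: x/y = 5/6, so x = 5t, y = 6t for some t.
Substitute into constraint: (5t)^2 + (6t)^2 = 13
  t^2 * 61 = 13
  t = sqrt(13/61)
Maximum = 5*x + 6*y = (5^2 + 6^2)*t = 61 * sqrt(13/61) = sqrt(793)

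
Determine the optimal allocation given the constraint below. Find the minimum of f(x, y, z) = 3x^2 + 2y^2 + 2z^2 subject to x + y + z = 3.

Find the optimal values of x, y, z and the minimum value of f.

Using Lagrange multipliers on f = 3x^2 + 2y^2 + 2z^2 with constraint x + y + z = 3:
Conditions: 2*3*x = lambda, 2*2*y = lambda, 2*2*z = lambda
So x = lambda/6, y = lambda/4, z = lambda/4
Substituting into constraint: lambda * (2/3) = 3
lambda = 9/2
x = 3/4, y = 9/8, z = 9/8
Minimum value = 27/4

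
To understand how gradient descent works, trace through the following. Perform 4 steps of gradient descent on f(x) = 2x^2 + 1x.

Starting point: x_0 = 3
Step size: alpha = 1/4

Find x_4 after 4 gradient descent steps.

f(x) = 2x^2 + 1x, f'(x) = 4x + (1)
Step 1: f'(3) = 13, x_1 = 3 - 1/4 * 13 = -1/4
Step 2: f'(-1/4) = 0, x_2 = -1/4 - 1/4 * 0 = -1/4
Step 3: f'(-1/4) = 0, x_3 = -1/4 - 1/4 * 0 = -1/4
Step 4: f'(-1/4) = 0, x_4 = -1/4 - 1/4 * 0 = -1/4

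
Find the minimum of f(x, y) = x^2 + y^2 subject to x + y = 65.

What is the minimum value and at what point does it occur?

Substitute y = 65 - x into f(x,y) = x^2 + y^2:
g(x) = x^2 + (65 - x)^2 = 2x^2 - 130x + 4225
g'(x) = 4x - 130 = 0  =>  x = 65/2
y = 65 - 65/2 = 65/2
Minimum value = (65/2)^2 + (65/2)^2 = 4225/2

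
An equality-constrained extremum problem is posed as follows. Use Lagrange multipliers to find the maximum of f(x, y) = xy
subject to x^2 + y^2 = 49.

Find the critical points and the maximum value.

Lagrange conditions: y = 2*lambda*x and x = 2*lambda*y
If x = 0 then y = 0, violating the constraint, so x, y != 0.
Dividing: y/x = x/y => x^2 = y^2 => y = x or y = -x
Constraint: 2x^2 = 49 => x^2 = 49/2 => x = +/-sqrt(49/2)
Critical points: (sqrt(49/2), sqrt(49/2)), (-sqrt(49/2), -sqrt(49/2)), (sqrt(49/2), -sqrt(49/2)), (-sqrt(49/2), sqrt(49/2))
  y = x:  xy = x^2 = 49/2  at (sqrt(49/2), sqrt(49/2)) and (-sqrt(49/2), -sqrt(49/2))
  y = -x: xy = -x^2 = -49/2 at (sqrt(49/2), -sqrt(49/2)) and (-sqrt(49/2), sqrt(49/2))
Maximum xy = 49/2 at (sqrt(49/2), sqrt(49/2)) and (-sqrt(49/2), -sqrt(49/2))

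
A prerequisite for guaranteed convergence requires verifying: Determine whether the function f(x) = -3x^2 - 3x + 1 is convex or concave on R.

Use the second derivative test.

f(x) = -3x^2 - 3x + 1
f'(x) = -6x - 3
f''(x) = -6
Since f''(x) = -6 < 0 for all x, f is concave on R.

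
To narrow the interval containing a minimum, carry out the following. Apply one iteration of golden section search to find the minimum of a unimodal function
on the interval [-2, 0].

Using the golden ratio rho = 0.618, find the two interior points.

Golden section search on [-2, 0].
Golden ratio rho = 0.618 (approx).
Interior points:
  x_1 = -2 + (1-0.618)*2 = -1.2360
  x_2 = -2 + 0.618*2 = -0.7640
Compare f(x_1) and f(x_2) to determine which subinterval to keep.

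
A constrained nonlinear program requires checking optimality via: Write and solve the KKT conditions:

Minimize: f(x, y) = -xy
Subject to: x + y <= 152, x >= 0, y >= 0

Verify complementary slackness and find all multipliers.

Problem: min -xy s.t. x + y <= 152 (multiplier lambda), x >= 0 (mu_x), y >= 0 (mu_y)
KKT stationarity: -y + lambda - mu_x = 0, -x + lambda - mu_y = 0, with lambda, mu_x, mu_y >= 0
Complementary slackness: lambda*(x + y - 152) = 0, mu_x*x = 0, mu_y*y = 0
If lambda = 0: y = -mu_x <= 0 and x = -mu_y <= 0 force x = y = 0 with f = 0; but x = y = 76 is feasible with f = -5776 < 0, so this is not the minimum. Hence lambda > 0 and x + y = 152.
Try x > 0, y > 0 (so mu_x = mu_y = 0): y = lambda, x = lambda => x = y = lambda
x + y = 152 => 2*lambda = 152 => lambda = 76
x* = y* = 76 > 0, consistent with mu_x = mu_y = 0.
(Any feasible point with x = 0 or y = 0 has f = 0 > -5776, so the minimum is not on those boundaries.)
min(-xy) = -5776 (i.e. max xy = 5776)
Multipliers: lambda = 76, mu_x = 0, mu_y = 0
Complementary slackness: lambda*(x + y - 152) = 76*(76 + 76 - 152) = 0, mu_x*x = 0*76 = 0, mu_y*y = 0*76 = 0. Satisfied.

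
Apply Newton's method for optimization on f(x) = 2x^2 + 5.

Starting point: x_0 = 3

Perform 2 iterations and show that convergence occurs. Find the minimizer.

f(x) = 2x^2 + 5, f'(x) = 4x + (0), f''(x) = 4
Step 1: f'(3) = 12, x_1 = 3 - 12/4 = 0
Step 2: f'(0) = 0, x_2 = 0 (converged)
Newton's method converges in 1 step for quadratics.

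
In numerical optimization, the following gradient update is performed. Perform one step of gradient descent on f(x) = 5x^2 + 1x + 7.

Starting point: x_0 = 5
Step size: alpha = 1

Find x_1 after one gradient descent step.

f(x) = 5x^2 + 1x + 7
f'(x) = 10x + 1
f'(5) = 10*5 + (1) = 51
x_1 = x_0 - alpha * f'(x_0) = 5 - 1 * 51 = -46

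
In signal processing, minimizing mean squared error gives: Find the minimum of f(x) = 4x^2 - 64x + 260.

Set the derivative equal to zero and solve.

f(x) = 4x^2 - 64x + 260
f'(x) = 8x + (-64) = 0
x = 64/8 = 8
f(8) = 4
Since f''(x) = 8 > 0, this is a minimum.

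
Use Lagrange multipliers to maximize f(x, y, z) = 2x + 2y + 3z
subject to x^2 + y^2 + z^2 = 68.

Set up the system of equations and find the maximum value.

Lagrange conditions: 2 = 2*lambda*x, 2 = 2*lambda*y, 3 = 2*lambda*z
So x:2 = y:2 = z:3, i.e. x = 2t, y = 2t, z = 3t
Constraint: t^2*(2^2 + 2^2 + 3^2) = 68
  t^2 * 17 = 68  =>  t = sqrt(4)
Maximum = 2*2t + 2*2t + 3*3t = 17*sqrt(4) = 34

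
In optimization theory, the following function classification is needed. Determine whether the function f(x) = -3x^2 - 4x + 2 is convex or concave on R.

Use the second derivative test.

f(x) = -3x^2 - 4x + 2
f'(x) = -6x - 4
f''(x) = -6
Since f''(x) = -6 < 0 for all x, f is concave on R.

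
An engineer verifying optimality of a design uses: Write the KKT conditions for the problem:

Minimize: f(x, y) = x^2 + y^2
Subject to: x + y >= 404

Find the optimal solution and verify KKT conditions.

KKT conditions for min x^2 + y^2 s.t. x + y >= 404:
Stationarity: 2x = mu, 2y = mu
So x = y = mu/2.
Complementary slackness: mu*(x + y - 404) = 0
Primal feasibility: x + y >= 404; dual feasibility: mu >= 0
If mu = 0 then x = y = 0, but 0 + 0 < 404 is infeasible, so the constraint is active.
Constraint active: x + y = 2*(mu/2) = 404 => mu = 404
x = y = 202, f = 81608
Verify: stationarity 2*202 = 404 = mu; primal 202 + 202 = 404 >= 404; dual mu = 404 >= 0; complementary slackness 404*(404 - 404) = 0. All KKT conditions hold.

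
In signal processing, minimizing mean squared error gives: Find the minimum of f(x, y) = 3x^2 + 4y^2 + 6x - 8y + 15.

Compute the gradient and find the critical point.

f(x,y) = 3x^2 + 4y^2 + 6x - 8y + 15
df/dx = 6x + (6) = 0  =>  x = -1
df/dy = 8y + (-8) = 0  =>  y = 1
f(-1, 1) = 3*(-1)^2 + 4*(1)^2 + 6*(-1) + -8*(1) + 15 = 8
Hessian is diagonal with entries 6, 8 > 0, so this is a minimum.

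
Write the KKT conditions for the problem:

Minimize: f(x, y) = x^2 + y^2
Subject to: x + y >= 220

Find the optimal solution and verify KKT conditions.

KKT conditions for min x^2 + y^2 s.t. x + y >= 220:
Stationarity: 2x = mu, 2y = mu
So x = y = mu/2.
Complementary slackness: mu*(x + y - 220) = 0
Primal feasibility: x + y >= 220; dual feasibility: mu >= 0
If mu = 0 then x = y = 0, but 0 + 0 < 220 is infeasible, so the constraint is active.
Constraint active: x + y = 2*(mu/2) = 220 => mu = 220
x = y = 110, f = 24200
Verify: stationarity 2*110 = 220 = mu; primal 110 + 110 = 220 >= 220; dual mu = 220 >= 0; complementary slackness 220*(220 - 220) = 0. All KKT conditions hold.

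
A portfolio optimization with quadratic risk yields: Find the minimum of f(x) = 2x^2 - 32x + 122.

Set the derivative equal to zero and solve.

f(x) = 2x^2 - 32x + 122
f'(x) = 4x + (-32) = 0
x = 32/4 = 8
f(8) = -6
Since f''(x) = 4 > 0, this is a minimum.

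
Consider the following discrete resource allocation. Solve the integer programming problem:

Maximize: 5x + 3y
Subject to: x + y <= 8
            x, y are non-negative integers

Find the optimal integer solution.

Objective: 5x + 3y, constraint: x + y <= 8
Coefficient of x is 5 >= coefficient of y is 3, so allocate the entire budget to x.
Optimal: x = 8, y = 0, value = 40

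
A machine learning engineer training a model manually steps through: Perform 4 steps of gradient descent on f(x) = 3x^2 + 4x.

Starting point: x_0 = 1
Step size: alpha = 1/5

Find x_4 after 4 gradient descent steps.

f(x) = 3x^2 + 4x, f'(x) = 6x + (4)
Step 1: f'(1) = 10, x_1 = 1 - 1/5 * 10 = -1
Step 2: f'(-1) = -2, x_2 = -1 - 1/5 * -2 = -3/5
Step 3: f'(-3/5) = 2/5, x_3 = -3/5 - 1/5 * 2/5 = -17/25
Step 4: f'(-17/25) = -2/25, x_4 = -17/25 - 1/5 * -2/25 = -83/125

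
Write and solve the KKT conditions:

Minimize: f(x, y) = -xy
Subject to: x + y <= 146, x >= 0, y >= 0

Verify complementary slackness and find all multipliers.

Problem: min -xy s.t. x + y <= 146 (multiplier lambda), x >= 0 (mu_x), y >= 0 (mu_y)
KKT stationarity: -y + lambda - mu_x = 0, -x + lambda - mu_y = 0, with lambda, mu_x, mu_y >= 0
Complementary slackness: lambda*(x + y - 146) = 0, mu_x*x = 0, mu_y*y = 0
If lambda = 0: y = -mu_x <= 0 and x = -mu_y <= 0 force x = y = 0 with f = 0; but x = y = 73 is feasible with f = -5329 < 0, so this is not the minimum. Hence lambda > 0 and x + y = 146.
Try x > 0, y > 0 (so mu_x = mu_y = 0): y = lambda, x = lambda => x = y = lambda
x + y = 146 => 2*lambda = 146 => lambda = 73
x* = y* = 73 > 0, consistent with mu_x = mu_y = 0.
(Any feasible point with x = 0 or y = 0 has f = 0 > -5329, so the minimum is not on those boundaries.)
min(-xy) = -5329 (i.e. max xy = 5329)
Multipliers: lambda = 73, mu_x = 0, mu_y = 0
Complementary slackness: lambda*(x + y - 146) = 73*(73 + 73 - 146) = 0, mu_x*x = 0*73 = 0, mu_y*y = 0*73 = 0. Satisfied.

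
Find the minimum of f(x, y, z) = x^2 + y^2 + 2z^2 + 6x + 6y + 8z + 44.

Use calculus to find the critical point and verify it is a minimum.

f(x,y,z) = x^2 + y^2 + 2z^2 + 6x + 6y + 8z + 44
df/dx = 2x + (6) = 0 => x = -3
df/dy = 2y + (6) = 0 => y = -3
df/dz = 4z + (8) = 0 => z = -2
f(-3,-3,-2) = 1*(-3)^2 + 1*(-3)^2 + 2*(-2)^2 + 6*(-3) + 6*(-3) + 8*(-2) + 44 = 18
Hessian is diagonal with entries 2, 2, 4 > 0, confirmed minimum.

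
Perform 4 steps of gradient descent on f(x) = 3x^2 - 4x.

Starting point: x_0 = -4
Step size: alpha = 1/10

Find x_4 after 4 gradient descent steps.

f(x) = 3x^2 - 4x, f'(x) = 6x + (-4)
Step 1: f'(-4) = -28, x_1 = -4 - 1/10 * -28 = -6/5
Step 2: f'(-6/5) = -56/5, x_2 = -6/5 - 1/10 * -56/5 = -2/25
Step 3: f'(-2/25) = -112/25, x_3 = -2/25 - 1/10 * -112/25 = 46/125
Step 4: f'(46/125) = -224/125, x_4 = 46/125 - 1/10 * -224/125 = 342/625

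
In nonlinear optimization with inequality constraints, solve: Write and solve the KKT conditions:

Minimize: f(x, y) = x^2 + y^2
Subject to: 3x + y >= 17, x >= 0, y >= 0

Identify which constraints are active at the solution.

KKT conditions for min x^2 + y^2 s.t. 3x + 1y >= 17, x >= 0, y >= 0:
Stationarity: 2x = mu*3 + mu_x, 2y = mu*1 + mu_y, with mu, mu_x, mu_y >= 0
Complementary slackness: mu*(3x + y - 17) = 0, mu_x*x = 0, mu_y*y = 0
(0, 0) is infeasible (3*0 + 1*0 < 17), so if mu = 0 stationarity would force x = mu_x/2 >= 0, y = mu_y/2 >= 0 with mu_x*x = mu_y*y = 0, i.e. x = y = 0: contradiction. Hence mu > 0 and 3x + y = 17 is active.
Try x > 0, y > 0 (so mu_x = mu_y = 0): x = 3*mu/2, y = 1*mu/2
Substitute: 3*(3*mu/2) + 1*(1*mu/2) = 17
  mu*10/2 = 17 => mu = 17/5
x* = 51/10 > 0, y* = 17/10 > 0, consistent with mu_x = mu_y = 0.
f is convex and the constraints are linear, so this KKT point is the global minimum.
f* = 289/10
Active constraints: 3x + y >= 17 (holds with equality, mu = 17/5 > 0); x >= 0 and y >= 0 are inactive (mu_x = mu_y = 0).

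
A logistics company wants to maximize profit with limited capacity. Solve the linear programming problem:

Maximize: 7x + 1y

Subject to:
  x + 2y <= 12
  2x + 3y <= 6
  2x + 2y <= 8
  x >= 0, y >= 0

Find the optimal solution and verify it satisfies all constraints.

Feasible vertices: (0, 0), (0, 2), (3, 0)
Objective 7x + 1y at each vertex:
  (0, 0): 0
  (0, 2): 2
  (3, 0): 21
Maximum is 21 at (3, 0).
Verify constraints at (x, y) = (3, 0):
  1*3 + 2*0 = 3 <= 12
  2*3 + 3*0 = 6 <= 6 (active)
  2*3 + 2*0 = 6 <= 8
  x = 3 >= 0, y = 0 >= 0. All constraints satisfied.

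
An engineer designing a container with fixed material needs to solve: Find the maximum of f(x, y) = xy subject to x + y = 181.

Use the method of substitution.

Substitute y = 181 - x into f(x,y) = xy:
g(x) = x(181 - x) = 181x - x^2
g'(x) = 181 - 2x = 0  =>  x = 181/2
y = 181 - 181/2 = 181/2
Maximum value = (181/2) * (181/2) = 32761/4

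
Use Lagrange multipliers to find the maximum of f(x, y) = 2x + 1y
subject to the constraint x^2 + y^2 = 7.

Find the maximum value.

Set up Lagrange conditions: grad f = lambda * grad g
  2 = 2*lambda*x
  1 = 2*lambda*y
From these: x/y = 2/1, so x = 2t, y = 1t for some t.
Substitute into constraint: (2t)^2 + (1t)^2 = 7
  t^2 * 5 = 7
  t = sqrt(7/5)
Maximum = 2*x + 1*y = (2^2 + 1^2)*t = 5 * sqrt(7/5) = sqrt(35)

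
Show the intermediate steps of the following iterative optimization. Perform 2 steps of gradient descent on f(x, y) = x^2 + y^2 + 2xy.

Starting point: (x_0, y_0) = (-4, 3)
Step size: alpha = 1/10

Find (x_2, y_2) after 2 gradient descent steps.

f(x,y) = x^2 + y^2 + 2xy
grad_x = 2x + 2y, grad_y = 2y + 2x
Step 1: grad = (-2, -2), (-19/5, 16/5)
Step 2: grad = (-6/5, -6/5), (-92/25, 83/25)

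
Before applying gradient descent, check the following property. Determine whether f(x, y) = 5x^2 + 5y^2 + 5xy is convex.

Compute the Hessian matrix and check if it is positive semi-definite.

f(x,y) = 5x^2 + 5y^2 + 5xy
Hessian H = [[10, 5], [5, 10]]
trace(H) = 20, det(H) = 75
Eigenvalues: (20 +/- sqrt(100)) / 2 = 15, 5
Since both eigenvalues > 0, f is convex.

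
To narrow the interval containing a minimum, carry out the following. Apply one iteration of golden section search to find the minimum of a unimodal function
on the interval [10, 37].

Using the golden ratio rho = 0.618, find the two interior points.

Golden section search on [10, 37].
Golden ratio rho = 0.618 (approx).
Interior points:
  x_1 = 10 + (1-0.618)*27 = 20.3140
  x_2 = 10 + 0.618*27 = 26.6860
Compare f(x_1) and f(x_2) to determine which subinterval to keep.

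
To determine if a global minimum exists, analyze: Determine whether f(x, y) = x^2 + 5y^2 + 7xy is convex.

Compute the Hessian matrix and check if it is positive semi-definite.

f(x,y) = x^2 + 5y^2 + 7xy
Hessian H = [[2, 7], [7, 10]]
trace(H) = 12, det(H) = -29
Eigenvalues: (12 +/- sqrt(260)) / 2 = 14.06, -2.062
Since not both eigenvalues positive, f is neither convex nor concave.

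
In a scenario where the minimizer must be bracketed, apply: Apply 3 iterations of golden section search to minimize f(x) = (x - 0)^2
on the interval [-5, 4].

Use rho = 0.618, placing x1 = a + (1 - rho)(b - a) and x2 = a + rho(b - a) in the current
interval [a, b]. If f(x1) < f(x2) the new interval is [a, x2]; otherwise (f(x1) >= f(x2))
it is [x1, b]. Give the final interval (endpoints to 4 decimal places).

Golden section search for min of f(x) = (x - 0)^2 on [-5, 4].
Each step: x1 = a + (1 - rho)(b - a), x2 = a + rho(b - a); if f(x1) < f(x2) keep [a, x2], otherwise keep [x1, b].
Step 1: [-5.0000, 4.0000], x1=-1.5620 (f=2.4398), x2=0.5620 (f=0.3158); f(x1) > f(x2) => keep [-1.5620, 4.0000]
Step 2: [-1.5620, 4.0000], x1=0.5627 (f=0.3166), x2=1.8753 (f=3.5168); f(x1) < f(x2) => keep [-1.5620, 1.8753]
Step 3: [-1.5620, 1.8753], x1=-0.2489 (f=0.0620), x2=0.5623 (f=0.3161); f(x1) < f(x2) => keep [-1.5620, 0.5623]
Final interval: [-1.5620, 0.5623]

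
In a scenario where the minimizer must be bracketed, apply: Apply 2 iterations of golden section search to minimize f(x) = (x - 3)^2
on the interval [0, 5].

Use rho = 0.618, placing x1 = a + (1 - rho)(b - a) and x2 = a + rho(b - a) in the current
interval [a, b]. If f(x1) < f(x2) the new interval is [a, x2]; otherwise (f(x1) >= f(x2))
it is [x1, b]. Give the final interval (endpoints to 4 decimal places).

Golden section search for min of f(x) = (x - 3)^2 on [0, 5].
Each step: x1 = a + (1 - rho)(b - a), x2 = a + rho(b - a); if f(x1) < f(x2) keep [a, x2], otherwise keep [x1, b].
Step 1: [0.0000, 5.0000], x1=1.9100 (f=1.1881), x2=3.0900 (f=0.0081); f(x1) > f(x2) => keep [1.9100, 5.0000]
Step 2: [1.9100, 5.0000], x1=3.0904 (f=0.0082), x2=3.8196 (f=0.6718); f(x1) < f(x2) => keep [1.9100, 3.8196]
Final interval: [1.9100, 3.8196]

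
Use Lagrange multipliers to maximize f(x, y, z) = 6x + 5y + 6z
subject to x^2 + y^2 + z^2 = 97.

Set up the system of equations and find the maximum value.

Lagrange conditions: 6 = 2*lambda*x, 5 = 2*lambda*y, 6 = 2*lambda*z
So x:6 = y:5 = z:6, i.e. x = 6t, y = 5t, z = 6t
Constraint: t^2*(6^2 + 5^2 + 6^2) = 97
  t^2 * 97 = 97  =>  t = sqrt(1)
Maximum = 6*6t + 5*5t + 6*6t = 97*sqrt(1) = 97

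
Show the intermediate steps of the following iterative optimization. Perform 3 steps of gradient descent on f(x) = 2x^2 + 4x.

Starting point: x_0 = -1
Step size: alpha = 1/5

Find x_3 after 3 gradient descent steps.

f(x) = 2x^2 + 4x, f'(x) = 4x + (4)
Step 1: f'(-1) = 0, x_1 = -1 - 1/5 * 0 = -1
Step 2: f'(-1) = 0, x_2 = -1 - 1/5 * 0 = -1
Step 3: f'(-1) = 0, x_3 = -1 - 1/5 * 0 = -1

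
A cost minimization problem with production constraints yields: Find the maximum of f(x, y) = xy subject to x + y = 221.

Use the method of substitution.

Substitute y = 221 - x into f(x,y) = xy:
g(x) = x(221 - x) = 221x - x^2
g'(x) = 221 - 2x = 0  =>  x = 221/2
y = 221 - 221/2 = 221/2
Maximum value = (221/2) * (221/2) = 48841/4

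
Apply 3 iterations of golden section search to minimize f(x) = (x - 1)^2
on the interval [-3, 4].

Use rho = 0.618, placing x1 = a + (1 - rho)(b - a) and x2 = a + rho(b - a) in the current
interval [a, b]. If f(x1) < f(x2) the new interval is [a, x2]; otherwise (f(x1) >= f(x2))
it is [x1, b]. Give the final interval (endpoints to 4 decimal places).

Golden section search for min of f(x) = (x - 1)^2 on [-3, 4].
Each step: x1 = a + (1 - rho)(b - a), x2 = a + rho(b - a); if f(x1) < f(x2) keep [a, x2], otherwise keep [x1, b].
Step 1: [-3.0000, 4.0000], x1=-0.3260 (f=1.7583), x2=1.3260 (f=0.1063); f(x1) > f(x2) => keep [-0.3260, 4.0000]
Step 2: [-0.3260, 4.0000], x1=1.3265 (f=0.1066), x2=2.3475 (f=1.8157); f(x1) < f(x2) => keep [-0.3260, 2.3475]
Step 3: [-0.3260, 2.3475], x1=0.6953 (f=0.0929), x2=1.3262 (f=0.1064); f(x1) < f(x2) => keep [-0.3260, 1.3262]
Final interval: [-0.3260, 1.3262]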